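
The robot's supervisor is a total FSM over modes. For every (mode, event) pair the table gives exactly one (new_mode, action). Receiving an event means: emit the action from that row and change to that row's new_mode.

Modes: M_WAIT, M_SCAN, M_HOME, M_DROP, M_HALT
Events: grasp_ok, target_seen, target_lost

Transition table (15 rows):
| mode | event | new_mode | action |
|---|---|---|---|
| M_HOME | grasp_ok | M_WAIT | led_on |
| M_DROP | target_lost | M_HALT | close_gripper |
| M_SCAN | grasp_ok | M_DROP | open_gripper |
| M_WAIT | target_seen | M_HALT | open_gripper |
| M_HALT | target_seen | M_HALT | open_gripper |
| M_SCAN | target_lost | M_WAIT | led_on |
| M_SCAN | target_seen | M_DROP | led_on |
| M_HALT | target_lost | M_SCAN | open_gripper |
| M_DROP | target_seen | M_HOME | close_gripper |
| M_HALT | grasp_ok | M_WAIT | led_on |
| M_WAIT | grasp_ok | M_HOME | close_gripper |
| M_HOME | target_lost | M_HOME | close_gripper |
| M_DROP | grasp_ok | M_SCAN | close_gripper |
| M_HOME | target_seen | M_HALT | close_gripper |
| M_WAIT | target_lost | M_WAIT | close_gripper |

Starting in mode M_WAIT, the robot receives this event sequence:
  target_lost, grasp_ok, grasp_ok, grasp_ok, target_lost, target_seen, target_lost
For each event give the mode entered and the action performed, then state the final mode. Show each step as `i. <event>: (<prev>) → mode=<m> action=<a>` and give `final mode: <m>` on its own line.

final mode: M_SCAN

1. target_lost: (M_WAIT) → mode=M_WAIT action=close_gripper
2. grasp_ok: (M_WAIT) → mode=M_HOME action=close_gripper
3. grasp_ok: (M_HOME) → mode=M_WAIT action=led_on
4. grasp_ok: (M_WAIT) → mode=M_HOME action=close_gripper
5. target_lost: (M_HOME) → mode=M_HOME action=close_gripper
6. target_seen: (M_HOME) → mode=M_HALT action=close_gripper
7. target_lost: (M_HALT) → mode=M_SCAN action=open_gripper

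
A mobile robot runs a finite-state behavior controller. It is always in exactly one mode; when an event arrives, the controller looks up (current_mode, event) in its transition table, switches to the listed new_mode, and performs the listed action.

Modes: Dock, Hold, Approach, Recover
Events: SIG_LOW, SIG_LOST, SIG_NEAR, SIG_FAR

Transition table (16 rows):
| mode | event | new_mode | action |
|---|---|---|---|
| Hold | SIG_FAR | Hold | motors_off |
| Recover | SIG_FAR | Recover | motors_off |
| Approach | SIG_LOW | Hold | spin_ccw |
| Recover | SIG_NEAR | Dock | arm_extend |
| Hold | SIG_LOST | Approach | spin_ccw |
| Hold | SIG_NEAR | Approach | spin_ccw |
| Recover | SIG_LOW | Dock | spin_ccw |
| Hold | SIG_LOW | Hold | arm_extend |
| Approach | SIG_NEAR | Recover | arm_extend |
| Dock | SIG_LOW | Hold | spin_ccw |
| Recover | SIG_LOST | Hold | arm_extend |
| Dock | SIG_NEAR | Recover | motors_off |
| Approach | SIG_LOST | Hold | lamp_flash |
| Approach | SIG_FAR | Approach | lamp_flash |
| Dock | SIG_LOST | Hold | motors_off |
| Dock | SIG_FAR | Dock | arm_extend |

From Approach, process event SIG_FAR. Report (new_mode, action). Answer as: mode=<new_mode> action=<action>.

mode=Approach action=lamp_flash

current mode = Approach; filter table to that mode:
  (Approach, SIG_LOW) → (Hold, spin_ccw)
  (Approach, SIG_NEAR) → (Recover, arm_extend)
  (Approach, SIG_LOST) → (Hold, lamp_flash)
  (Approach, SIG_FAR) → (Approach, lamp_flash)  ← event matches
event = SIG_FAR selects (Approach, lamp_flash)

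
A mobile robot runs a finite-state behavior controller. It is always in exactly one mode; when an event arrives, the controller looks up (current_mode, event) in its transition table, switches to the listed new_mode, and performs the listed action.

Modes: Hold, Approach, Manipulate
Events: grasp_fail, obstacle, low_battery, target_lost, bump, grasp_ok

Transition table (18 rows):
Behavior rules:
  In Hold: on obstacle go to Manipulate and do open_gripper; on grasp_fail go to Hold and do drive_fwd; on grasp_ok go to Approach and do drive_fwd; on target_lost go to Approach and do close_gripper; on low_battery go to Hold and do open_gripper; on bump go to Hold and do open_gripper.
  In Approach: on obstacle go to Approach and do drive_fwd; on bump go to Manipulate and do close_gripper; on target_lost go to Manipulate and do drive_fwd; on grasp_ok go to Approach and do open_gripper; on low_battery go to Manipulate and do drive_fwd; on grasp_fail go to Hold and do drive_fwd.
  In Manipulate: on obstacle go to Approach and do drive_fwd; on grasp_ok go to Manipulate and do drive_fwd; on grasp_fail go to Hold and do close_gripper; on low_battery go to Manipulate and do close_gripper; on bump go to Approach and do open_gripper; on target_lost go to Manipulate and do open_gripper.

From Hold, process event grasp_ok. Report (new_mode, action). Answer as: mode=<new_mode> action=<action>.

current mode = Hold; filter table to that mode:
  (Hold, obstacle) → (Manipulate, open_gripper)
  (Hold, grasp_fail) → (Hold, drive_fwd)
  (Hold, grasp_ok) → (Approach, drive_fwd)  ← event matches
  (Hold, target_lost) → (Approach, close_gripper)
  (Hold, low_battery) → (Hold, open_gripper)
  (Hold, bump) → (Hold, open_gripper)
event = grasp_ok selects (Approach, drive_fwd)

mode=Approach action=drive_fwd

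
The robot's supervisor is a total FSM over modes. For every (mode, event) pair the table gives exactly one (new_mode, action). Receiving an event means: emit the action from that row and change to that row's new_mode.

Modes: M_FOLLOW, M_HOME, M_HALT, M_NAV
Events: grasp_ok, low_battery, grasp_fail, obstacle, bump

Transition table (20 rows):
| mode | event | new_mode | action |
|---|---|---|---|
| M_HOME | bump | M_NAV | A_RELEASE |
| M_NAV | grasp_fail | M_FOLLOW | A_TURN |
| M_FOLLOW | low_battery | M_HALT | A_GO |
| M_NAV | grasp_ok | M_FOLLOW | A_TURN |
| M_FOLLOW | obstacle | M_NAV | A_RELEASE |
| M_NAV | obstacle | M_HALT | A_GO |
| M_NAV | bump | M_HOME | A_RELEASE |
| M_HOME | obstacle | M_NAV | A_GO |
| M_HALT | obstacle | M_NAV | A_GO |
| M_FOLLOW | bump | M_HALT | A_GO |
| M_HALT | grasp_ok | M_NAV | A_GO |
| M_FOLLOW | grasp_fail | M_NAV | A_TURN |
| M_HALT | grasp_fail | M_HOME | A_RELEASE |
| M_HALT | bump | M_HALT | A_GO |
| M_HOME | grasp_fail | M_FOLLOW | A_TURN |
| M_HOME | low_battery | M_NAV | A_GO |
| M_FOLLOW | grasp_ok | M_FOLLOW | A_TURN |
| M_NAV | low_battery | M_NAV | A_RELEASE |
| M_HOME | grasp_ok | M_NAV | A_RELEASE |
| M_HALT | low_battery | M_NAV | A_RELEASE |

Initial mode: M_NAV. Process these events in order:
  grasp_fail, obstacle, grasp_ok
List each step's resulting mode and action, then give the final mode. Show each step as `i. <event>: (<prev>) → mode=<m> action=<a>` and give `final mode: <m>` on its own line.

1. grasp_fail: (M_NAV) → mode=M_FOLLOW action=A_TURN
2. obstacle: (M_FOLLOW) → mode=M_NAV action=A_RELEASE
3. grasp_ok: (M_NAV) → mode=M_FOLLOW action=A_TURN

final mode: M_FOLLOW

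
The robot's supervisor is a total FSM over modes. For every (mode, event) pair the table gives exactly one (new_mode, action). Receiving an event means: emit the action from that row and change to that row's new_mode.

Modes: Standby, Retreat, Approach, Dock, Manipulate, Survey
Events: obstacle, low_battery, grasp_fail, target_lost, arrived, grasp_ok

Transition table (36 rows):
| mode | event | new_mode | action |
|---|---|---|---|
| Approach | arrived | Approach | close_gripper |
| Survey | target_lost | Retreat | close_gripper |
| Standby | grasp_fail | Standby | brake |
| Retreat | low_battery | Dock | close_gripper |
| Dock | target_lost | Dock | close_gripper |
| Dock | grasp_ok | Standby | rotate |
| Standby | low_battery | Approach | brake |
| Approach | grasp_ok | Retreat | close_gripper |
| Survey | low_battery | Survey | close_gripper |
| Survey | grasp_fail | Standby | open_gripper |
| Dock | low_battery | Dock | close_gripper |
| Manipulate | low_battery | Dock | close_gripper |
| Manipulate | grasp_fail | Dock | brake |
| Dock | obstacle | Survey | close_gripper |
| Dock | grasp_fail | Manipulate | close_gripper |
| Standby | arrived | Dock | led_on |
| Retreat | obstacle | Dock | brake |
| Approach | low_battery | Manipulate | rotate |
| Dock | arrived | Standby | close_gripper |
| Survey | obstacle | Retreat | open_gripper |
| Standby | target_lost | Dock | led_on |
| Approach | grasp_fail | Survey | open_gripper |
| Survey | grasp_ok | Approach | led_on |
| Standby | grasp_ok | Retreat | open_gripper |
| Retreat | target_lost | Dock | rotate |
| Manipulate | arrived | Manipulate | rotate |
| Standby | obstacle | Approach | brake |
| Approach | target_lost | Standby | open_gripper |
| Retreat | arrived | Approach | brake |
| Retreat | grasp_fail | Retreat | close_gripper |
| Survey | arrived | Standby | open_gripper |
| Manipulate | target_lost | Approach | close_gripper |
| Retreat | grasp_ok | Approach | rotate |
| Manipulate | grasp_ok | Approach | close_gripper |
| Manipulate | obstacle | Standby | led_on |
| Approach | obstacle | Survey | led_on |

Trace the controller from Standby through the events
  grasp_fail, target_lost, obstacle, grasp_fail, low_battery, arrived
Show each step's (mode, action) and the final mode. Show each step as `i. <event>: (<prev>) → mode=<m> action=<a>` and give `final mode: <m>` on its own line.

final mode: Approach

1. grasp_fail: (Standby) → mode=Standby action=brake
2. target_lost: (Standby) → mode=Dock action=led_on
3. obstacle: (Dock) → mode=Survey action=close_gripper
4. grasp_fail: (Survey) → mode=Standby action=open_gripper
5. low_battery: (Standby) → mode=Approach action=brake
6. arrived: (Approach) → mode=Approach action=close_gripper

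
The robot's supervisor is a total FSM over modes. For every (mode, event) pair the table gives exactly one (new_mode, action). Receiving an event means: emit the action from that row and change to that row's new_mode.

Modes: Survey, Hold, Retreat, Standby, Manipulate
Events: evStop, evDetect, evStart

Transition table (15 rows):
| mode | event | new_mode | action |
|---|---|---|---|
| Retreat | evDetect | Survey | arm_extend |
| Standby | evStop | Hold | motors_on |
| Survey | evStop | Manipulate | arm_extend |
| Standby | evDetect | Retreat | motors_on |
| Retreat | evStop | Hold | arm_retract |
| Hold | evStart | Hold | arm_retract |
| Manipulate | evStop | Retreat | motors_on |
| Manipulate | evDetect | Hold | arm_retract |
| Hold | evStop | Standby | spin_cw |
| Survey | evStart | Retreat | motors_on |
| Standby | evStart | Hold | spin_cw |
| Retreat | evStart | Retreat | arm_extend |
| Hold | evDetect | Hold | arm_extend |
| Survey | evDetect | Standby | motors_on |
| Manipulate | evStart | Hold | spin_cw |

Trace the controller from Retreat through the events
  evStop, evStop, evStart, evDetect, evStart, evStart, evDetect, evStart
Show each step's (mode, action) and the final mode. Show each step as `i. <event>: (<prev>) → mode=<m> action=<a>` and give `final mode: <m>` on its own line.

1. evStop: (Retreat) → mode=Hold action=arm_retract
2. evStop: (Hold) → mode=Standby action=spin_cw
3. evStart: (Standby) → mode=Hold action=spin_cw
4. evDetect: (Hold) → mode=Hold action=arm_extend
5. evStart: (Hold) → mode=Hold action=arm_retract
6. evStart: (Hold) → mode=Hold action=arm_retract
7. evDetect: (Hold) → mode=Hold action=arm_extend
8. evStart: (Hold) → mode=Hold action=arm_retract

final mode: Hold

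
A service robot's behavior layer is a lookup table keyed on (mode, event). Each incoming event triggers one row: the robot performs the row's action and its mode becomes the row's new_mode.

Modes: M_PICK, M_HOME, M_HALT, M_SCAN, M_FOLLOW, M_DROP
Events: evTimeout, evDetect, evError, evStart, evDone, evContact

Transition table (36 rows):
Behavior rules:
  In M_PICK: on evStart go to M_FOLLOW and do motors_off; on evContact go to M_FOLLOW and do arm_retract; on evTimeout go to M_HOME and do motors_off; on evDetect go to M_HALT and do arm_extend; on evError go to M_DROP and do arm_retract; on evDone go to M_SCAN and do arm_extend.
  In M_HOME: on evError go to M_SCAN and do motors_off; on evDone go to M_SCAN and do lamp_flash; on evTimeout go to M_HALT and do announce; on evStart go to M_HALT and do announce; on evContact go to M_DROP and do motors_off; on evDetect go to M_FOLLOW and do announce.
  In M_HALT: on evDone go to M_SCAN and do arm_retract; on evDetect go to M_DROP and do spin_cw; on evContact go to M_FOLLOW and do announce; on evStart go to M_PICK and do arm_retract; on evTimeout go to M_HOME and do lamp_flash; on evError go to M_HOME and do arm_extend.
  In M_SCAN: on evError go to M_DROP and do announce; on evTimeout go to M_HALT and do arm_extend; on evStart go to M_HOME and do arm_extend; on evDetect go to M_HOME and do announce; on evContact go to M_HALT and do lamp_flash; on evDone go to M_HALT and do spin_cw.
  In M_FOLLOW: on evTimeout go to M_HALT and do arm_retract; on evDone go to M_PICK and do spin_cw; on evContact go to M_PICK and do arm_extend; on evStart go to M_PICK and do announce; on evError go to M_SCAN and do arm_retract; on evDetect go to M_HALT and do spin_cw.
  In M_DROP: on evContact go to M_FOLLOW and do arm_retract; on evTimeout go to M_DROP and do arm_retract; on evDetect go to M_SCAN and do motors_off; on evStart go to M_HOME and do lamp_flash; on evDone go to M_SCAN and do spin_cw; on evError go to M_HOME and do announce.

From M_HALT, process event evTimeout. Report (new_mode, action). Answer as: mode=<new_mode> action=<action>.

mode=M_HOME action=lamp_flash

current mode = M_HALT; filter table to that mode:
  (M_HALT, evDone) → (M_SCAN, arm_retract)
  (M_HALT, evDetect) → (M_DROP, spin_cw)
  (M_HALT, evContact) → (M_FOLLOW, announce)
  (M_HALT, evStart) → (M_PICK, arm_retract)
  (M_HALT, evTimeout) → (M_HOME, lamp_flash)  ← event matches
  (M_HALT, evError) → (M_HOME, arm_extend)
event = evTimeout selects (M_HOME, lamp_flash)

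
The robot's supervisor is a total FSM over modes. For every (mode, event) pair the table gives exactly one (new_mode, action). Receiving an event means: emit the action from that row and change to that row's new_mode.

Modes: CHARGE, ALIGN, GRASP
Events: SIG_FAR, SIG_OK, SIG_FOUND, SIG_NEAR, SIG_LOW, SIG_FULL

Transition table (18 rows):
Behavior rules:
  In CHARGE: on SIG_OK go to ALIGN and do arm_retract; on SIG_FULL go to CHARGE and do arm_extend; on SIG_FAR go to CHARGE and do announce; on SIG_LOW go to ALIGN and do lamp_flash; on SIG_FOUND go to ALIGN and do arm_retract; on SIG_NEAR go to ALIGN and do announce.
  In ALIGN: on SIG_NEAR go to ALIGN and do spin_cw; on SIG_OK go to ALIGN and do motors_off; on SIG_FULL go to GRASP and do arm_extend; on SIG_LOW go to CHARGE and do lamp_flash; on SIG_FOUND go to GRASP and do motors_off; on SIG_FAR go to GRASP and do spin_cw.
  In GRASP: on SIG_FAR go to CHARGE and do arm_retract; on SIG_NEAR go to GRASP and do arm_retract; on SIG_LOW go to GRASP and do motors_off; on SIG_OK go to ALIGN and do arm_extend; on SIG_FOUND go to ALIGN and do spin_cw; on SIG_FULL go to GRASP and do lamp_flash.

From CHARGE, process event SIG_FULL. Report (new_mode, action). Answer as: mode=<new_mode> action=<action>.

mode=CHARGE action=arm_extend

current mode = CHARGE; filter table to that mode:
  (CHARGE, SIG_OK) → (ALIGN, arm_retract)
  (CHARGE, SIG_FULL) → (CHARGE, arm_extend)  ← event matches
  (CHARGE, SIG_FAR) → (CHARGE, announce)
  (CHARGE, SIG_LOW) → (ALIGN, lamp_flash)
  (CHARGE, SIG_FOUND) → (ALIGN, arm_retract)
  (CHARGE, SIG_NEAR) → (ALIGN, announce)
event = SIG_FULL selects (CHARGE, arm_extend)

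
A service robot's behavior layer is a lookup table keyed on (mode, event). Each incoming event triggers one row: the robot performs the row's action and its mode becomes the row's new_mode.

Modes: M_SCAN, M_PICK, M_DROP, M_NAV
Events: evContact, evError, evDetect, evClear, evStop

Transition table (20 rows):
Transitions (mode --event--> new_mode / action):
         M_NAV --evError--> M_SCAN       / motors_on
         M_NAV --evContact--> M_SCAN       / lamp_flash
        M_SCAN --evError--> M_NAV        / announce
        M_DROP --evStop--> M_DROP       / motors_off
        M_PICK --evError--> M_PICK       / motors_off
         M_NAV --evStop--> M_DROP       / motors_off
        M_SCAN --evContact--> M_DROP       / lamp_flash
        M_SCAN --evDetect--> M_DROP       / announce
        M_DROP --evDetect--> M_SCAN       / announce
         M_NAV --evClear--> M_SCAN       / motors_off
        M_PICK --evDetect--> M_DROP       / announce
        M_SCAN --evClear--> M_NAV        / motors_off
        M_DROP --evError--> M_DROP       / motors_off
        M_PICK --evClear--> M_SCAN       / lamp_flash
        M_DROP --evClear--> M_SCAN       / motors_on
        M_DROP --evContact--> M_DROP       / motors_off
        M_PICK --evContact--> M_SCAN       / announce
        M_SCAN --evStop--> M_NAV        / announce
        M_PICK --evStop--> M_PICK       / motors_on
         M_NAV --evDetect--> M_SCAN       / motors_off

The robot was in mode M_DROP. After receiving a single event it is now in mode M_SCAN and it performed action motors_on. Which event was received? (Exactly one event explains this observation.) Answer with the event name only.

evClear

try evContact: (M_DROP, evContact) → (M_DROP, motors_off)
try evError: (M_DROP, evError) → (M_DROP, motors_off)
try evDetect: (M_DROP, evDetect) → (M_SCAN, announce)
try evClear: (M_DROP, evClear) → (M_SCAN, motors_on)  ← matches
try evStop: (M_DROP, evStop) → (M_DROP, motors_off)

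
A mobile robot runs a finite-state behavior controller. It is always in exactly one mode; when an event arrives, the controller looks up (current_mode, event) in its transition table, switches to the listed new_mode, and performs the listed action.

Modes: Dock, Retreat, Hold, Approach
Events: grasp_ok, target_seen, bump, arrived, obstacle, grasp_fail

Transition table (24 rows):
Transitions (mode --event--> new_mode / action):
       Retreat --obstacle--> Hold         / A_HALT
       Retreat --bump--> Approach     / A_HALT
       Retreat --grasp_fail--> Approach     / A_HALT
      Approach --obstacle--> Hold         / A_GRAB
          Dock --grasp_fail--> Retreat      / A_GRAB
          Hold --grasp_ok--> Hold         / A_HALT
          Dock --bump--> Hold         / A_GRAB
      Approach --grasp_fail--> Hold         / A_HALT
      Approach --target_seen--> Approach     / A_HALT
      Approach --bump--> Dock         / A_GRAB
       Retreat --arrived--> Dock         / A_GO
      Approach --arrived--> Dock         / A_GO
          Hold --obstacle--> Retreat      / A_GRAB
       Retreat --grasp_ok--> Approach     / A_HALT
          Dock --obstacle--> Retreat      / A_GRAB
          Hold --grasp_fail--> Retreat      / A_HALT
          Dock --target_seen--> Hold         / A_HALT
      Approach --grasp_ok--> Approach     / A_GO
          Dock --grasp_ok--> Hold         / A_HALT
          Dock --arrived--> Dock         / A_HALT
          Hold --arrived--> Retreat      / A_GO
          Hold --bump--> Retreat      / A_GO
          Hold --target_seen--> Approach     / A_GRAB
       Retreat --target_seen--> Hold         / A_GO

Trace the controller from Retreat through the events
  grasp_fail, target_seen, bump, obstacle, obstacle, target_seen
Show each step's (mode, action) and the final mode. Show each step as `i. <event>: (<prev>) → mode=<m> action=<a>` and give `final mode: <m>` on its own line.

final mode: Approach

1. grasp_fail: (Retreat) → mode=Approach action=A_HALT
2. target_seen: (Approach) → mode=Approach action=A_HALT
3. bump: (Approach) → mode=Dock action=A_GRAB
4. obstacle: (Dock) → mode=Retreat action=A_GRAB
5. obstacle: (Retreat) → mode=Hold action=A_HALT
6. target_seen: (Hold) → mode=Approach action=A_GRAB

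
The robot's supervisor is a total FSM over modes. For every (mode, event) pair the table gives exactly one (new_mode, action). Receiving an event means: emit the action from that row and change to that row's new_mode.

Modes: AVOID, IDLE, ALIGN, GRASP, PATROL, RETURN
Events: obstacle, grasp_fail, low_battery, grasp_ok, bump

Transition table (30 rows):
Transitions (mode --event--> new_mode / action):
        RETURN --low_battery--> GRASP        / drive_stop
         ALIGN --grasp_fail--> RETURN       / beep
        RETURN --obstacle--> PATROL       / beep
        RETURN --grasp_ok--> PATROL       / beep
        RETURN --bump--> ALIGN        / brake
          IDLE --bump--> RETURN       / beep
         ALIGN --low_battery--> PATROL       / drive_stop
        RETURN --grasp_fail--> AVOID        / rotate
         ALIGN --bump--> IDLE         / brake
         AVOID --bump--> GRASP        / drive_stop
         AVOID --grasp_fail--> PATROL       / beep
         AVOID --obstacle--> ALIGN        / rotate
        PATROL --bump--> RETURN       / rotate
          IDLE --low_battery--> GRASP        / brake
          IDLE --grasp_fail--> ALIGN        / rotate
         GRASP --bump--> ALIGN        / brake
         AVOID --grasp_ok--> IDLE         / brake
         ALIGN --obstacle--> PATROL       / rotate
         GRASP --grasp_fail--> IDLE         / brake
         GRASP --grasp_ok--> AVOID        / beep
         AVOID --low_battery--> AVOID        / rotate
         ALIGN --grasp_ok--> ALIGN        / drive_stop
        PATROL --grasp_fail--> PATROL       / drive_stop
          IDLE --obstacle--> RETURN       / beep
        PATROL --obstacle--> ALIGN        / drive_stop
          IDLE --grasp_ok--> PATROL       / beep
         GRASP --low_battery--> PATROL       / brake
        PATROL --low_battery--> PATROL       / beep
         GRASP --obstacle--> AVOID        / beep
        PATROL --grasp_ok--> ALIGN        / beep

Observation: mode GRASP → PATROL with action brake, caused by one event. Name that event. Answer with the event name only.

low_battery

try obstacle: (GRASP, obstacle) → (AVOID, beep)
try grasp_fail: (GRASP, grasp_fail) → (IDLE, brake)
try low_battery: (GRASP, low_battery) → (PATROL, brake)  ← matches
try grasp_ok: (GRASP, grasp_ok) → (AVOID, beep)
try bump: (GRASP, bump) → (ALIGN, brake)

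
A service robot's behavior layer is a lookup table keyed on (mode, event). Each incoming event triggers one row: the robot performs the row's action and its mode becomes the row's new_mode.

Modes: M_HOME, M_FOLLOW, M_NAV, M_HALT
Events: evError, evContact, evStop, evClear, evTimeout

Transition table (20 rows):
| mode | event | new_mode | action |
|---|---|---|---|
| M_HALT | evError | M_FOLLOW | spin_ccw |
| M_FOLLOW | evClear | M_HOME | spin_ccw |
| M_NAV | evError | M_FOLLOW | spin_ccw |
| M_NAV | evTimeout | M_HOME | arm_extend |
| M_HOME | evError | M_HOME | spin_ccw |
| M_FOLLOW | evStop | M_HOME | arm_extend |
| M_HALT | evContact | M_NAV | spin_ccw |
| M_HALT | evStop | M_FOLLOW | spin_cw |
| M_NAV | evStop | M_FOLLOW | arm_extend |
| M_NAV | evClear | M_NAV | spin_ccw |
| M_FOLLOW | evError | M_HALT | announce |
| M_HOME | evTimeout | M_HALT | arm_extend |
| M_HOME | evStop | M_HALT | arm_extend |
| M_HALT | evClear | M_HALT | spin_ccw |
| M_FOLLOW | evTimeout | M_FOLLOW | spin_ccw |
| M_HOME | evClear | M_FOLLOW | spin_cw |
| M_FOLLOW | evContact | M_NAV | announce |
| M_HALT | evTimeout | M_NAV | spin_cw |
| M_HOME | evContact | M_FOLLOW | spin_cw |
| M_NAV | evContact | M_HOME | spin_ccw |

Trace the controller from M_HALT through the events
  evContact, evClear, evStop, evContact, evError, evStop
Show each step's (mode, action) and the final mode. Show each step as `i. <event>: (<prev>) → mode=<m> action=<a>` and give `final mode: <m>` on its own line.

1. evContact: (M_HALT) → mode=M_NAV action=spin_ccw
2. evClear: (M_NAV) → mode=M_NAV action=spin_ccw
3. evStop: (M_NAV) → mode=M_FOLLOW action=arm_extend
4. evContact: (M_FOLLOW) → mode=M_NAV action=announce
5. evError: (M_NAV) → mode=M_FOLLOW action=spin_ccw
6. evStop: (M_FOLLOW) → mode=M_HOME action=arm_extend

final mode: M_HOME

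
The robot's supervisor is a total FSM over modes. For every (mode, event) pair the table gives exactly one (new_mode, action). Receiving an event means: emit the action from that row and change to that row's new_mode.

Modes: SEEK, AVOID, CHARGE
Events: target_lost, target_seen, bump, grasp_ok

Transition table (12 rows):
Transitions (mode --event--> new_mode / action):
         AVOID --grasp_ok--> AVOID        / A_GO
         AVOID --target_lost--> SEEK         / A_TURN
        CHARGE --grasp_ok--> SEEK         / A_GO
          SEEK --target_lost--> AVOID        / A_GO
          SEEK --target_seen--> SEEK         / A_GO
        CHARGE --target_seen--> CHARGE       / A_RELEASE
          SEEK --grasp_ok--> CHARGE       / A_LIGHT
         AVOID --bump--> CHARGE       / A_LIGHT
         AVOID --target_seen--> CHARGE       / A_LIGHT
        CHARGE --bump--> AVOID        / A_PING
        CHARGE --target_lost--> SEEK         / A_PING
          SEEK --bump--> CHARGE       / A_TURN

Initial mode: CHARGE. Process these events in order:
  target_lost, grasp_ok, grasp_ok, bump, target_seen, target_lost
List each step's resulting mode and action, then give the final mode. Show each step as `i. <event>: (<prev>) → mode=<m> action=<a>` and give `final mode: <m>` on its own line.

final mode: SEEK

1. target_lost: (CHARGE) → mode=SEEK action=A_PING
2. grasp_ok: (SEEK) → mode=CHARGE action=A_LIGHT
3. grasp_ok: (CHARGE) → mode=SEEK action=A_GO
4. bump: (SEEK) → mode=CHARGE action=A_TURN
5. target_seen: (CHARGE) → mode=CHARGE action=A_RELEASE
6. target_lost: (CHARGE) → mode=SEEK action=A_PING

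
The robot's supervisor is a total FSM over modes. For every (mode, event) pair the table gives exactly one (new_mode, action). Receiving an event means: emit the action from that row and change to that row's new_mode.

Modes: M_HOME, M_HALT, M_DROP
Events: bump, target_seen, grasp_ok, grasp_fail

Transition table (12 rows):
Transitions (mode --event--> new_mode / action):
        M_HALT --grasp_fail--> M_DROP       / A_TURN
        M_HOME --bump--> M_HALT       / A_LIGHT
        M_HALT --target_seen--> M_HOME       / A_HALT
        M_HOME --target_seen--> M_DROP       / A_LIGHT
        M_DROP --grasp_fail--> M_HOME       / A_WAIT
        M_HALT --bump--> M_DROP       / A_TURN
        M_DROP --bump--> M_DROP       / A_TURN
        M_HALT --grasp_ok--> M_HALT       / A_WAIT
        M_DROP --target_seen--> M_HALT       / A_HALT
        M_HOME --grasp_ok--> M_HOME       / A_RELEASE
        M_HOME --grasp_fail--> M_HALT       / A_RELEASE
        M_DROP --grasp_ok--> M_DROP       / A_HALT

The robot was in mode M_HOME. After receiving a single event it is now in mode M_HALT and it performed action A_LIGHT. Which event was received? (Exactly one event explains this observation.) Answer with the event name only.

try bump: (M_HOME, bump) → (M_HALT, A_LIGHT)  ← matches
try target_seen: (M_HOME, target_seen) → (M_DROP, A_LIGHT)
try grasp_ok: (M_HOME, grasp_ok) → (M_HOME, A_RELEASE)
try grasp_fail: (M_HOME, grasp_fail) → (M_HALT, A_RELEASE)

bump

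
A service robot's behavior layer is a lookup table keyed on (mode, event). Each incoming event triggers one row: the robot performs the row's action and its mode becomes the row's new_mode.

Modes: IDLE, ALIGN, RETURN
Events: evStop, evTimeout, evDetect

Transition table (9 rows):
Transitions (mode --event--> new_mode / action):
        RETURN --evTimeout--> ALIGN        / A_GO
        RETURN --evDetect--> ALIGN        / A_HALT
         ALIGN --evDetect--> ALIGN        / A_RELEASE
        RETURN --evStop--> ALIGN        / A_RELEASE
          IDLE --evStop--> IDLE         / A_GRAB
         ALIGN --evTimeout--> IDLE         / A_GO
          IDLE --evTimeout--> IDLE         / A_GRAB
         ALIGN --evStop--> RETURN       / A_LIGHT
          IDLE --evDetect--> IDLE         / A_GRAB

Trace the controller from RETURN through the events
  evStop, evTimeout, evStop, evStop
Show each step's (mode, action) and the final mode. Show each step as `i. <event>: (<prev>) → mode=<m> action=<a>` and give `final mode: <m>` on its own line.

final mode: IDLE

1. evStop: (RETURN) → mode=ALIGN action=A_RELEASE
2. evTimeout: (ALIGN) → mode=IDLE action=A_GO
3. evStop: (IDLE) → mode=IDLE action=A_GRAB
4. evStop: (IDLE) → mode=IDLE action=A_GRAB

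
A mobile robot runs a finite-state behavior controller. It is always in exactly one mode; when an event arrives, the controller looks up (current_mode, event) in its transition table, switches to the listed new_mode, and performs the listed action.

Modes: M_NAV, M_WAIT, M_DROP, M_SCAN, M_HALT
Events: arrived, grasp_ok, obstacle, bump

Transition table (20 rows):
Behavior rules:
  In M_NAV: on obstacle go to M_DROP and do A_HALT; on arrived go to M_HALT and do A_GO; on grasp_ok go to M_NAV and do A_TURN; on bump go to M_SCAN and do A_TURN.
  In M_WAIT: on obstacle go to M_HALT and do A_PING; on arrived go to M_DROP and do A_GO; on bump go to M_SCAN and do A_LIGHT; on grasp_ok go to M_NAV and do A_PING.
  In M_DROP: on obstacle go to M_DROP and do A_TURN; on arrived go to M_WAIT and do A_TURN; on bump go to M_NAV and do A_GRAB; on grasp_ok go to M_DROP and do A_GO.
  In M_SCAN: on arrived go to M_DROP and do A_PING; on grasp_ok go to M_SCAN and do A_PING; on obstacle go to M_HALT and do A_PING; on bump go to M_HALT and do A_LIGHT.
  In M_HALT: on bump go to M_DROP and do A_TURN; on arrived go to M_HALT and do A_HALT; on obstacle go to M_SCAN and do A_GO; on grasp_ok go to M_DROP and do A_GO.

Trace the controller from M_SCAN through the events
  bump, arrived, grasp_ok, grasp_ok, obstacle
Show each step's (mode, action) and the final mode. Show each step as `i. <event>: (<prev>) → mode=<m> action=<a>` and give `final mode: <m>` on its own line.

1. bump: (M_SCAN) → mode=M_HALT action=A_LIGHT
2. arrived: (M_HALT) → mode=M_HALT action=A_HALT
3. grasp_ok: (M_HALT) → mode=M_DROP action=A_GO
4. grasp_ok: (M_DROP) → mode=M_DROP action=A_GO
5. obstacle: (M_DROP) → mode=M_DROP action=A_TURN

final mode: M_DROP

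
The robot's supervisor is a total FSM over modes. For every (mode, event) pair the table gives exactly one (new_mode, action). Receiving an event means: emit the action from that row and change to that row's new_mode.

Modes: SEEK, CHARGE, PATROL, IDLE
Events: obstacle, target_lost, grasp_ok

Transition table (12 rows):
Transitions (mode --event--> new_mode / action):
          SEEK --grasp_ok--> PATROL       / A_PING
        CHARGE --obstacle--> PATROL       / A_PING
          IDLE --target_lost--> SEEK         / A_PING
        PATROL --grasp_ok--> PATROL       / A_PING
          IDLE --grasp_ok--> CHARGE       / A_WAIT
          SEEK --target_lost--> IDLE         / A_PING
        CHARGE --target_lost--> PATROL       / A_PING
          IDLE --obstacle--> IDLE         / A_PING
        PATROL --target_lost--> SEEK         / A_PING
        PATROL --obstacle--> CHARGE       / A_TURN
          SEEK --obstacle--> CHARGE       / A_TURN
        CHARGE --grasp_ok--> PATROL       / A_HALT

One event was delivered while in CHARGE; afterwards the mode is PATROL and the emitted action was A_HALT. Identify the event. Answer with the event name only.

grasp_ok

try obstacle: (CHARGE, obstacle) → (PATROL, A_PING)
try target_lost: (CHARGE, target_lost) → (PATROL, A_PING)
try grasp_ok: (CHARGE, grasp_ok) → (PATROL, A_HALT)  ← matches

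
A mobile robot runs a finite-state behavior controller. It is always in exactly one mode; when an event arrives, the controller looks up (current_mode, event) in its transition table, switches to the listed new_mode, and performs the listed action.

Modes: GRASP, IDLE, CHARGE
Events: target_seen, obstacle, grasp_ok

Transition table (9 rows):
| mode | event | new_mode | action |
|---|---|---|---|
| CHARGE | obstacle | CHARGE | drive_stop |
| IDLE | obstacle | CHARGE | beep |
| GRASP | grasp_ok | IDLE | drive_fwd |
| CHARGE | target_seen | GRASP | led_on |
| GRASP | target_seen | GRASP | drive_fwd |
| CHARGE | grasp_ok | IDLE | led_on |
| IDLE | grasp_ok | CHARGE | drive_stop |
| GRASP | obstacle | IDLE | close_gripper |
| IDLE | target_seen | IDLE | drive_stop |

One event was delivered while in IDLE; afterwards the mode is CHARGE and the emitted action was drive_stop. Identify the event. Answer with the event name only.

try target_seen: (IDLE, target_seen) → (IDLE, drive_stop)
try obstacle: (IDLE, obstacle) → (CHARGE, beep)
try grasp_ok: (IDLE, grasp_ok) → (CHARGE, drive_stop)  ← matches

grasp_ok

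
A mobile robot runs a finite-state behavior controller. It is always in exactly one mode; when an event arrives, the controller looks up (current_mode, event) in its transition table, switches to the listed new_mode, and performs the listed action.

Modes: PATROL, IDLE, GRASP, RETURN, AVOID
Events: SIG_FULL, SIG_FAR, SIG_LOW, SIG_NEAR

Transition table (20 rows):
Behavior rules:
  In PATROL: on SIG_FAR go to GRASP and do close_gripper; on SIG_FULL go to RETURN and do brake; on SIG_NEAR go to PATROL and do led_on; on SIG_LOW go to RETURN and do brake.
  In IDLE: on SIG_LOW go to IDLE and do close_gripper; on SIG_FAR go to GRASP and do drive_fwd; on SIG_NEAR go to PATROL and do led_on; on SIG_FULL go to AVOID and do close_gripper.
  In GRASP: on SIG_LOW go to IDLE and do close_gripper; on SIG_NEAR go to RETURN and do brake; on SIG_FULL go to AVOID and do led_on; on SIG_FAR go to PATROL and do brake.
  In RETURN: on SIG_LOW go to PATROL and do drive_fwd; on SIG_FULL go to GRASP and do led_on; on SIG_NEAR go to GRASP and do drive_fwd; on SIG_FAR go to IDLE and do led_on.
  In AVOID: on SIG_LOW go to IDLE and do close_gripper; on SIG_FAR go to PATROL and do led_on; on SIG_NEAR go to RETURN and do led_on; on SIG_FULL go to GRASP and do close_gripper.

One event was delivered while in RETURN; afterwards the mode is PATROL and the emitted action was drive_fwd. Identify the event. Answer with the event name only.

try SIG_FULL: (RETURN, SIG_FULL) → (GRASP, led_on)
try SIG_FAR: (RETURN, SIG_FAR) → (IDLE, led_on)
try SIG_LOW: (RETURN, SIG_LOW) → (PATROL, drive_fwd)  ← matches
try SIG_NEAR: (RETURN, SIG_NEAR) → (GRASP, drive_fwd)

SIG_LOW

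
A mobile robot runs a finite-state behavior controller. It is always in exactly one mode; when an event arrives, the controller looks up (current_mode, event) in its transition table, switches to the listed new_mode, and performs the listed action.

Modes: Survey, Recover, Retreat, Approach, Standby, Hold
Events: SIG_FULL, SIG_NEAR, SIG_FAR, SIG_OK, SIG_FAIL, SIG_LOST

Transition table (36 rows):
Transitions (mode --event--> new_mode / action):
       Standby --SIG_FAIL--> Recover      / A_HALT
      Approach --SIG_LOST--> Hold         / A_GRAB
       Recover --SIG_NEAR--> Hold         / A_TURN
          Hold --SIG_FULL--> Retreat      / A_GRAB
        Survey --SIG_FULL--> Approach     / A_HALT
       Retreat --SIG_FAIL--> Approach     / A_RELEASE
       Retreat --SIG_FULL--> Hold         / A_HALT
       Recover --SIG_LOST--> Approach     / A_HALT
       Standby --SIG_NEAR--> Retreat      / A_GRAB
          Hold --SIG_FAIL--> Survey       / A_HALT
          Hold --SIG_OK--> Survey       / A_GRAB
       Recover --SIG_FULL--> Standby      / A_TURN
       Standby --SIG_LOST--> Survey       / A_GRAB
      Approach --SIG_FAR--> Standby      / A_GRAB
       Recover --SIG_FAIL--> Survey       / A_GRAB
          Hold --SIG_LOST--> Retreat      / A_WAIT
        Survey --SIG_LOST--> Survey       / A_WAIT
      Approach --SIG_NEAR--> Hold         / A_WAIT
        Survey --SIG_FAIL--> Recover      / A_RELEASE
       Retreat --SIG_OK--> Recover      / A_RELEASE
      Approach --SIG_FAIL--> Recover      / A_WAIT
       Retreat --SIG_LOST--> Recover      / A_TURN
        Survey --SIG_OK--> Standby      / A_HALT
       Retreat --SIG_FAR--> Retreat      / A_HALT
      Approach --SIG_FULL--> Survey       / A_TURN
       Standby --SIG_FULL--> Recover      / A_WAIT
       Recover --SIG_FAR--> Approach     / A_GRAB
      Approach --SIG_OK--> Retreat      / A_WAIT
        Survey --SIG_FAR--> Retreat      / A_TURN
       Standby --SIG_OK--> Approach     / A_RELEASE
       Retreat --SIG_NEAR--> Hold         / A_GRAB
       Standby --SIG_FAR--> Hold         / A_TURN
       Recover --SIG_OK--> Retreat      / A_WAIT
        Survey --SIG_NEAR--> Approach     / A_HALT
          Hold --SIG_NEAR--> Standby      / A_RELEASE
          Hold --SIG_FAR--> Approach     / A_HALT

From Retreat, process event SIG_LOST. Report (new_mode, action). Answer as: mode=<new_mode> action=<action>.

current mode = Retreat; filter table to that mode:
  (Retreat, SIG_FAIL) → (Approach, A_RELEASE)
  (Retreat, SIG_FULL) → (Hold, A_HALT)
  (Retreat, SIG_OK) → (Recover, A_RELEASE)
  (Retreat, SIG_LOST) → (Recover, A_TURN)  ← event matches
  (Retreat, SIG_FAR) → (Retreat, A_HALT)
  (Retreat, SIG_NEAR) → (Hold, A_GRAB)
event = SIG_LOST selects (Recover, A_TURN)

mode=Recover action=A_TURN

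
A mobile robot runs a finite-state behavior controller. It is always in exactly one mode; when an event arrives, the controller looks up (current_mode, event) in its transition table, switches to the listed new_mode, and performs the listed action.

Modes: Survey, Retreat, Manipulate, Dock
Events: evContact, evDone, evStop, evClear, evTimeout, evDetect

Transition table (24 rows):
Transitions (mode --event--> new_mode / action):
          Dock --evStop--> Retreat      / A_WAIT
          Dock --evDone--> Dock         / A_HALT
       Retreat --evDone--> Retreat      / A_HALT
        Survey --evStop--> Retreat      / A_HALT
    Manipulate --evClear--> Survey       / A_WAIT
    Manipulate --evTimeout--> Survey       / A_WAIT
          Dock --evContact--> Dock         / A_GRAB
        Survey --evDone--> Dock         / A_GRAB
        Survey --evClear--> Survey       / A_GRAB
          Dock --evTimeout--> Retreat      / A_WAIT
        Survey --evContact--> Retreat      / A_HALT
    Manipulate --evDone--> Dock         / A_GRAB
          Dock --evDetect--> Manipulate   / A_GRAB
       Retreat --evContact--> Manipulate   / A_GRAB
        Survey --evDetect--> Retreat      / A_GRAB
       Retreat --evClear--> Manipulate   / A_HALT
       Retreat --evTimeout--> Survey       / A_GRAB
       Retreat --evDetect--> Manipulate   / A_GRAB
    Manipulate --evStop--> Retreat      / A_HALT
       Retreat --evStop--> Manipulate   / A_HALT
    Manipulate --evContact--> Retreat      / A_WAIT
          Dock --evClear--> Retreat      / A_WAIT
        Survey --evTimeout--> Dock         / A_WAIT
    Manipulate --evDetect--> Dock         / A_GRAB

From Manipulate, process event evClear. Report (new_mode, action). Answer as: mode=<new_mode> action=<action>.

current mode = Manipulate; filter table to that mode:
  (Manipulate, evClear) → (Survey, A_WAIT)  ← event matches
  (Manipulate, evTimeout) → (Survey, A_WAIT)
  (Manipulate, evDone) → (Dock, A_GRAB)
  (Manipulate, evStop) → (Retreat, A_HALT)
  (Manipulate, evContact) → (Retreat, A_WAIT)
  (Manipulate, evDetect) → (Dock, A_GRAB)
event = evClear selects (Survey, A_WAIT)

mode=Survey action=A_WAIT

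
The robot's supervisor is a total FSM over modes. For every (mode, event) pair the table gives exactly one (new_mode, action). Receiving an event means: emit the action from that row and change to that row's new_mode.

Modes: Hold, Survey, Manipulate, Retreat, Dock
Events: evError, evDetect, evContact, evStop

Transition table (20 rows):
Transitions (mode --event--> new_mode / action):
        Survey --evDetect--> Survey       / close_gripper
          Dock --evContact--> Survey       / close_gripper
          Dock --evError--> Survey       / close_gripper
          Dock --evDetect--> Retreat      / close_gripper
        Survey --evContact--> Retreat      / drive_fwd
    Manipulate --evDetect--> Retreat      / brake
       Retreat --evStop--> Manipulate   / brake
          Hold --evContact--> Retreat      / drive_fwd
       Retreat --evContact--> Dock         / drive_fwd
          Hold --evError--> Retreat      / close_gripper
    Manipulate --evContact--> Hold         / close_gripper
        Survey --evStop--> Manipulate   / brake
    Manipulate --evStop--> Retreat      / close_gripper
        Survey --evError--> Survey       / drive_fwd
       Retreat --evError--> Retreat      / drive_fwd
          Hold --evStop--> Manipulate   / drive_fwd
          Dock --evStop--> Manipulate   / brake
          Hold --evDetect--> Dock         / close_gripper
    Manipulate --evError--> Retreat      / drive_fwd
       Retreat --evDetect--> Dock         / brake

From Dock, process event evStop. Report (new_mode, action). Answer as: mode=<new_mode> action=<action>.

current mode = Dock; filter table to that mode:
  (Dock, evContact) → (Survey, close_gripper)
  (Dock, evError) → (Survey, close_gripper)
  (Dock, evDetect) → (Retreat, close_gripper)
  (Dock, evStop) → (Manipulate, brake)  ← event matches
event = evStop selects (Manipulate, brake)

mode=Manipulate action=brake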